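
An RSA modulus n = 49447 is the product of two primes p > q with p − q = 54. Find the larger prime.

251

Since p = q + 54, we have 49447 = q(q + 54), so q² + 54q − 49447 = 0.
Discriminant: 54² + 4·49447 = 2916 + 197788 = 200704; √200704 = 448.
q = (−54 + 448)/2 = 197, and p = q + 54 = 251.
Check: 197 · 251 = 49447.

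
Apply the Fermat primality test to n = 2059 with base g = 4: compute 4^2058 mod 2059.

4^1 ≡ 4 (mod 2059)
4^2 ≡ 4^2 = 16 ≡ 16 (mod 2059)
4^4 ≡ 16^2 = 256 ≡ 256 (mod 2059)
4^8 ≡ 256^2 = 65536 ≡ 1707 (mod 2059)
4^16 ≡ 1707^2 = 2913849 ≡ 364 (mod 2059)
4^32 ≡ 364^2 = 132496 ≡ 720 (mod 2059)
4^64 ≡ 720^2 = 518400 ≡ 1591 (mod 2059)
4^128 ≡ 1591^2 = 2531281 ≡ 770 (mod 2059)
4^256 ≡ 770^2 = 592900 ≡ 1967 (mod 2059)
4^512 ≡ 1967^2 = 3869089 ≡ 228 (mod 2059)
4^1024 ≡ 228^2 = 51984 ≡ 509 (mod 2059)
4^2048 ≡ 509^2 = 259081 ≡ 1706 (mod 2059)
2058 = 2048 + 8 + 2 in binary powers of 2.
So 4^2058 ≡ 1706 · 1707 · 16 ≡ 1161 (mod 2059).
Since 1161 ≠ 1, base 4 is a Fermat witness: 2059 is composite.

1161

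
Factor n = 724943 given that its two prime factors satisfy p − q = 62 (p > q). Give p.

Since p = q + 62, we have 724943 = q(q + 62), so q² + 62q − 724943 = 0.
Discriminant: 62² + 4·724943 = 3844 + 2899772 = 2903616; √2903616 = 1704.
q = (−62 + 1704)/2 = 821, and p = q + 62 = 883.
Check: 821 · 883 = 724943.

883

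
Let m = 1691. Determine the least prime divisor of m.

19

1691 is odd.
Digit sum 17, not divisible by 3.
Ends in 1: not divisible by 5.
7: 1691 = 7·241 + 4
11: 1691 = 11·153 + 8
13: 1691 = 13·130 + 1
17: 1691 = 17·99 + 8
19: 1691 = 19·89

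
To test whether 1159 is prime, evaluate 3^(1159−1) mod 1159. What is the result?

1071

3^1 ≡ 3 (mod 1159)
3^2 ≡ 3^2 = 9 ≡ 9 (mod 1159)
3^4 ≡ 9^2 = 81 ≡ 81 (mod 1159)
3^8 ≡ 81^2 = 6561 ≡ 766 (mod 1159)
3^16 ≡ 766^2 = 586756 ≡ 302 (mod 1159)
3^32 ≡ 302^2 = 91204 ≡ 802 (mod 1159)
3^64 ≡ 802^2 = 643204 ≡ 1118 (mod 1159)
3^128 ≡ 1118^2 = 1249924 ≡ 522 (mod 1159)
3^256 ≡ 522^2 = 272484 ≡ 119 (mod 1159)
3^512 ≡ 119^2 = 14161 ≡ 253 (mod 1159)
3^1024 ≡ 253^2 = 64009 ≡ 264 (mod 1159)
1158 = 1024 + 128 + 4 + 2 in binary powers of 2.
So 3^1158 ≡ 264 · 522 · 81 · 9 ≡ 1071 (mod 1159).
Since 1071 ≠ 1, base 3 is a Fermat witness: 1159 is composite.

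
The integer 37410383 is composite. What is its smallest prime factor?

37410383 is odd.
Digit sum 29, not divisible by 3.
Ends in 3: not divisible by 5.
7: 37410383 = 7·5344340 + 3
11: 37410383 = 11·3400943 + 10
13: 37410383 = 13·2877721 + 10
17: 37410383 = 17·2200610 + 13
19: 37410383 = 19·1968967 + 10
23: 37410383 = 23·1626538 + 9
29: 37410383 = 29·1290013 + 6
31: 37410383 = 31·1206786 + 17
37: 37410383 = 37·1011091 + 16
41: 37410383 = 41·912448 + 15
43: 37410383 = 43·870008 + 39
47: 37410383 = 47·795965 + 28
53: 37410383 = 53·705856 + 15
59: 37410383 = 59·634074 + 17
61: 37410383 = 61·613284 + 59
67: 37410383 = 67·558363 + 62
71: 37410383 = 71·526906 + 57
73: 37410383 = 73·512471

73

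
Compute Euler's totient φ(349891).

334152

Factor: 349891 = 43 · 79 · 103.
φ(349891) = (43−1) · (79−1) · (103−1) = 42 · 78 · 102 = 334152.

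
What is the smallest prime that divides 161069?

161069 is odd.
Digit sum 23, not divisible by 3.
Ends in 9: not divisible by 5.
7: 161069 = 7·23009 + 6
11: 161069 = 11·14642 + 7
13: 161069 = 13·12389 + 12
17: 161069 = 17·9474 + 11
19: 161069 = 19·8477 + 6
23: 161069 = 23·7003

23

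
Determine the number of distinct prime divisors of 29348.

4

29348 = 2^2 · 7337
7337 = 11 · 667
667 = 23 · 29
29348 = 2^2 · 11 · 23 · 29, which has 4 distinct prime factors.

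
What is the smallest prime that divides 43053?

43053 is odd.
Digit sum 15, divisible by 3.

3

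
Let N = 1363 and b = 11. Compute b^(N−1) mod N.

11^1 ≡ 11 (mod 1363)
11^2 ≡ 11^2 = 121 ≡ 121 (mod 1363)
11^4 ≡ 121^2 = 14641 ≡ 1011 (mod 1363)
11^8 ≡ 1011^2 = 1022121 ≡ 1234 (mod 1363)
11^16 ≡ 1234^2 = 1522756 ≡ 285 (mod 1363)
11^32 ≡ 285^2 = 81225 ≡ 808 (mod 1363)
11^64 ≡ 808^2 = 652864 ≡ 1350 (mod 1363)
11^128 ≡ 1350^2 = 1822500 ≡ 169 (mod 1363)
11^256 ≡ 169^2 = 28561 ≡ 1301 (mod 1363)
11^512 ≡ 1301^2 = 1692601 ≡ 1118 (mod 1363)
11^1024 ≡ 1118^2 = 1249924 ≡ 53 (mod 1363)
1362 = 1024 + 256 + 64 + 16 + 2 in binary powers of 2.
So 11^1362 ≡ 53 · 1301 · 1350 · 285 · 121 ≡ 1193 (mod 1363).
Since 1193 ≠ 1, base 11 is a Fermat witness: 1363 is composite.

1193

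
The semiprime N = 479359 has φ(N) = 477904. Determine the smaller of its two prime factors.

503

φ(n) = (p−1)(q−1) = n − (p+q) + 1, so p + q = 479359 − 477904 + 1 = 1456.
p and q are the roots of t² − 1456t + 479359 = 0.
Discriminant: 1456² − 4·479359 = 2119936 − 1917436 = 202500; √202500 = 450.
q = (1456 − 450)/2 = 503, p = (1456 + 450)/2 = 953.
Check: 503 · 953 = 479359.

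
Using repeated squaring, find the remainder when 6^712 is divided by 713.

87

6^1 ≡ 6 (mod 713)
6^2 ≡ 6^2 = 36 ≡ 36 (mod 713)
6^4 ≡ 36^2 = 1296 ≡ 583 (mod 713)
6^8 ≡ 583^2 = 339889 ≡ 501 (mod 713)
6^16 ≡ 501^2 = 251001 ≡ 25 (mod 713)
6^32 ≡ 25^2 = 625 ≡ 625 (mod 713)
6^64 ≡ 625^2 = 390625 ≡ 614 (mod 713)
6^128 ≡ 614^2 = 376996 ≡ 532 (mod 713)
6^256 ≡ 532^2 = 283024 ≡ 676 (mod 713)
6^512 ≡ 676^2 = 456976 ≡ 656 (mod 713)
712 = 512 + 128 + 64 + 8 in binary powers of 2.
So 6^712 ≡ 656 · 532 · 614 · 501 ≡ 87 (mod 713).
Since 87 ≠ 1, base 6 is a Fermat witness: 713 is composite.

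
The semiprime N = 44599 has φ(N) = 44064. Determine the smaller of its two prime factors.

103

φ(n) = (p−1)(q−1) = n − (p+q) + 1, so p + q = 44599 − 44064 + 1 = 536.
p and q are the roots of t² − 536t + 44599 = 0.
Discriminant: 536² − 4·44599 = 287296 − 178396 = 108900; √108900 = 330.
q = (536 − 330)/2 = 103, p = (536 + 330)/2 = 433.
Check: 103 · 433 = 44599.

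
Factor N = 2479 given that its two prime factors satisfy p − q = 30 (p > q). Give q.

Since p = q + 30, we have 2479 = q(q + 30), so q² + 30q − 2479 = 0.
Discriminant: 30² + 4·2479 = 900 + 9916 = 10816; √10816 = 104.
q = (−30 + 104)/2 = 37, and p = q + 30 = 67.
Check: 37 · 67 = 2479.

37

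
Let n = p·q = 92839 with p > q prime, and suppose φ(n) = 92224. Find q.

φ(n) = (p−1)(q−1) = n − (p+q) + 1, so p + q = 92839 − 92224 + 1 = 616.
p and q are the roots of t² − 616t + 92839 = 0.
Discriminant: 616² − 4·92839 = 379456 − 371356 = 8100; √8100 = 90.
q = (616 − 90)/2 = 263, p = (616 + 90)/2 = 353.
Check: 263 · 353 = 92839.

263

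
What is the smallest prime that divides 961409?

41

961409 is odd.
Digit sum 29, not divisible by 3.
Ends in 9: not divisible by 5.
7: 961409 = 7·137344 + 1
11: 961409 = 11·87400 + 9
13: 961409 = 13·73954 + 7
17: 961409 = 17·56553 + 8
19: 961409 = 19·50600 + 9
23: 961409 = 23·41800 + 9
29: 961409 = 29·33152 + 1
31: 961409 = 31·31013 + 6
37: 961409 = 37·25984 + 1
41: 961409 = 41·23449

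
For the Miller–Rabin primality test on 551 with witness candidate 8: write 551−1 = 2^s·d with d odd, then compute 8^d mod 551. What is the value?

449

551 − 1 = 550 = 2^1 · 275, so d = 275.
8^1 ≡ 8 (mod 551)
8^2 ≡ 8^2 = 64 ≡ 64 (mod 551)
8^4 ≡ 64^2 = 4096 ≡ 239 (mod 551)
8^8 ≡ 239^2 = 57121 ≡ 368 (mod 551)
8^16 ≡ 368^2 = 135424 ≡ 429 (mod 551)
8^32 ≡ 429^2 = 184041 ≡ 7 (mod 551)
8^64 ≡ 7^2 = 49 ≡ 49 (mod 551)
8^128 ≡ 49^2 = 2401 ≡ 197 (mod 551)
8^256 ≡ 197^2 = 38809 ≡ 239 (mod 551)
275 = 256 + 16 + 2 + 1 in binary powers of 2.
So 8^275 ≡ 239 · 429 · 64 · 8 ≡ 449 (mod 551).
Squaring chain: 449; never reaches −1, so base 8 is a Miller–Rabin witness that 551 is composite.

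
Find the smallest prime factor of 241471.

241471 is odd.
Digit sum 19, not divisible by 3.
Ends in 1: not divisible by 5.
7: 241471 = 7·34495 + 6
11: 241471 = 11·21951 + 10
13: 241471 = 13·18574 + 9
17: 241471 = 17·14204 + 3
19: 241471 = 19·12709

19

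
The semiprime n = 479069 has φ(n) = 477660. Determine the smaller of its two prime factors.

φ(n) = (p−1)(q−1) = n − (p+q) + 1, so p + q = 479069 − 477660 + 1 = 1410.
p and q are the roots of t² − 1410t + 479069 = 0.
Discriminant: 1410² − 4·479069 = 1988100 − 1916276 = 71824; √71824 = 268.
q = (1410 − 268)/2 = 571, p = (1410 + 268)/2 = 839.
Check: 571 · 839 = 479069.

571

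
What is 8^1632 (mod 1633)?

8^1 ≡ 8 (mod 1633)
8^2 ≡ 8^2 = 64 ≡ 64 (mod 1633)
8^4 ≡ 64^2 = 4096 ≡ 830 (mod 1633)
8^8 ≡ 830^2 = 688900 ≡ 1407 (mod 1633)
8^16 ≡ 1407^2 = 1979649 ≡ 453 (mod 1633)
8^32 ≡ 453^2 = 205209 ≡ 1084 (mod 1633)
8^64 ≡ 1084^2 = 1175056 ≡ 929 (mod 1633)
8^128 ≡ 929^2 = 863041 ≡ 817 (mod 1633)
8^256 ≡ 817^2 = 667489 ≡ 1225 (mod 1633)
8^512 ≡ 1225^2 = 1500625 ≡ 1531 (mod 1633)
8^1024 ≡ 1531^2 = 2343961 ≡ 606 (mod 1633)
1632 = 1024 + 512 + 64 + 32 in binary powers of 2.
So 8^1632 ≡ 606 · 1531 · 929 · 1084 ≡ 324 (mod 1633).
Since 324 ≠ 1, base 8 is a Fermat witness: 1633 is composite.

324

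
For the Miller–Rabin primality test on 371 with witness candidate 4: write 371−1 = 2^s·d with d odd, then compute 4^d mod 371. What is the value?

170

371 − 1 = 370 = 2^1 · 185, so d = 185.
4^1 ≡ 4 (mod 371)
4^2 ≡ 4^2 = 16 ≡ 16 (mod 371)
4^4 ≡ 16^2 = 256 ≡ 256 (mod 371)
4^8 ≡ 256^2 = 65536 ≡ 240 (mod 371)
4^16 ≡ 240^2 = 57600 ≡ 95 (mod 371)
4^32 ≡ 95^2 = 9025 ≡ 121 (mod 371)
4^64 ≡ 121^2 = 14641 ≡ 172 (mod 371)
4^128 ≡ 172^2 = 29584 ≡ 275 (mod 371)
185 = 128 + 32 + 16 + 8 + 1 in binary powers of 2.
So 4^185 ≡ 275 · 121 · 95 · 240 · 4 ≡ 170 (mod 371).
Squaring chain: 170; never reaches −1, so base 4 is a Miller–Rabin witness that 371 is composite.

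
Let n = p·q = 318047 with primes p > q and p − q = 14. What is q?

Since p = q + 14, we have 318047 = q(q + 14), so q² + 14q − 318047 = 0.
Discriminant: 14² + 4·318047 = 196 + 1272188 = 1272384; √1272384 = 1128.
q = (−14 + 1128)/2 = 557, and p = q + 14 = 571.
Check: 557 · 571 = 318047.

557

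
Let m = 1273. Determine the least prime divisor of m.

1273 is odd.
Digit sum 13, not divisible by 3.
Ends in 3: not divisible by 5.
7: 1273 = 7·181 + 6
11: 1273 = 11·115 + 8
13: 1273 = 13·97 + 12
17: 1273 = 17·74 + 15
19: 1273 = 19·67

19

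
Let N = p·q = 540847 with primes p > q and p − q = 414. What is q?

Since p = q + 414, we have 540847 = q(q + 414), so q² + 414q − 540847 = 0.
Discriminant: 414² + 4·540847 = 171396 + 2163388 = 2334784; √2334784 = 1528.
q = (−414 + 1528)/2 = 557, and p = q + 414 = 971.
Check: 557 · 971 = 540847.

557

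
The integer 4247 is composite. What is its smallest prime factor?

4247 is odd.
Digit sum 17, not divisible by 3.
Ends in 7: not divisible by 5.
7: 4247 = 7·606 + 5
11: 4247 = 11·386 + 1
13: 4247 = 13·326 + 9
17: 4247 = 17·249 + 14
19: 4247 = 19·223 + 10
23: 4247 = 23·184 + 15
29: 4247 = 29·146 + 13
31: 4247 = 31·137

31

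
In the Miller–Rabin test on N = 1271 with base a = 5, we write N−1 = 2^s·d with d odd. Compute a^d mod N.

893

1271 − 1 = 1270 = 2^1 · 635, so d = 635.
5^1 ≡ 5 (mod 1271)
5^2 ≡ 5^2 = 25 ≡ 25 (mod 1271)
5^4 ≡ 25^2 = 625 ≡ 625 (mod 1271)
5^8 ≡ 625^2 = 390625 ≡ 428 (mod 1271)
5^16 ≡ 428^2 = 183184 ≡ 160 (mod 1271)
5^32 ≡ 160^2 = 25600 ≡ 180 (mod 1271)
5^64 ≡ 180^2 = 32400 ≡ 625 (mod 1271)
5^128 ≡ 625^2 = 390625 ≡ 428 (mod 1271)
5^256 ≡ 428^2 = 183184 ≡ 160 (mod 1271)
5^512 ≡ 160^2 = 25600 ≡ 180 (mod 1271)
635 = 512 + 64 + 32 + 16 + 8 + 2 + 1 in binary powers of 2.
So 5^635 ≡ 180 · 625 · 180 · 160 · 428 · 25 · 5 ≡ 893 (mod 1271).
Squaring chain: 893; never reaches −1, so base 5 is a Miller–Rabin witness that 1271 is composite.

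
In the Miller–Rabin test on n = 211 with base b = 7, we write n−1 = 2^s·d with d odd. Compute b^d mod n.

211 − 1 = 210 = 2^1 · 105, so d = 105.
7^1 ≡ 7 (mod 211)
7^2 ≡ 7^2 = 49 ≡ 49 (mod 211)
7^4 ≡ 49^2 = 2401 ≡ 80 (mod 211)
7^8 ≡ 80^2 = 6400 ≡ 70 (mod 211)
7^16 ≡ 70^2 = 4900 ≡ 47 (mod 211)
7^32 ≡ 47^2 = 2209 ≡ 99 (mod 211)
7^64 ≡ 99^2 = 9801 ≡ 95 (mod 211)
105 = 64 + 32 + 8 + 1 in binary powers of 2.
So 7^105 ≡ 95 · 99 · 70 · 7 ≡ 210 (mod 211).
Since 7^d ≡ 210 (mod 211), base 7 does not prove 211 composite.

210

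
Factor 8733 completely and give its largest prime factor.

8733 = 3 · 2911
2911 = 41 · 71
71 is prime.
So 8733 = 3 · 41 · 71; the largest prime factor is 71.

71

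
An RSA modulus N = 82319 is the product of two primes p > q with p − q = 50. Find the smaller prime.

Since p = q + 50, we have 82319 = q(q + 50), so q² + 50q − 82319 = 0.
Discriminant: 50² + 4·82319 = 2500 + 329276 = 331776; √331776 = 576.
q = (−50 + 576)/2 = 263, and p = q + 50 = 313.
Check: 263 · 313 = 82319.

263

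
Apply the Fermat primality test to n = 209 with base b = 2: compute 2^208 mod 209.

36

2^1 ≡ 2 (mod 209)
2^2 ≡ 2^2 = 4 ≡ 4 (mod 209)
2^4 ≡ 4^2 = 16 ≡ 16 (mod 209)
2^8 ≡ 16^2 = 256 ≡ 47 (mod 209)
2^16 ≡ 47^2 = 2209 ≡ 119 (mod 209)
2^32 ≡ 119^2 = 14161 ≡ 158 (mod 209)
2^64 ≡ 158^2 = 24964 ≡ 93 (mod 209)
2^128 ≡ 93^2 = 8649 ≡ 80 (mod 209)
208 = 128 + 64 + 16 in binary powers of 2.
So 2^208 ≡ 80 · 93 · 119 ≡ 36 (mod 209).
Since 36 ≠ 1, base 2 is a Fermat witness: 209 is composite.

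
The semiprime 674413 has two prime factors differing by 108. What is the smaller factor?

Since p = q + 108, we have 674413 = q(q + 108), so q² + 108q − 674413 = 0.
Discriminant: 108² + 4·674413 = 11664 + 2697652 = 2709316; √2709316 = 1646.
q = (−108 + 1646)/2 = 769, and p = q + 108 = 877.
Check: 769 · 877 = 674413.

769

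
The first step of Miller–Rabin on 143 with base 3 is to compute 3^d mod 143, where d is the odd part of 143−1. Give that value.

143 − 1 = 142 = 2^1 · 71, so d = 71.
3^1 ≡ 3 (mod 143)
3^2 ≡ 3^2 = 9 ≡ 9 (mod 143)
3^4 ≡ 9^2 = 81 ≡ 81 (mod 143)
3^8 ≡ 81^2 = 6561 ≡ 126 (mod 143)
3^16 ≡ 126^2 = 15876 ≡ 3 (mod 143)
3^32 ≡ 3^2 = 9 ≡ 9 (mod 143)
3^64 ≡ 9^2 = 81 ≡ 81 (mod 143)
71 = 64 + 4 + 2 + 1 in binary powers of 2.
So 3^71 ≡ 81 · 81 · 9 · 3 ≡ 113 (mod 143).
Squaring chain: 113; never reaches −1, so base 3 is a Miller–Rabin witness that 143 is composite.

113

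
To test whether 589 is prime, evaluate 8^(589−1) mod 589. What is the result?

8^1 ≡ 8 (mod 589)
8^2 ≡ 8^2 = 64 ≡ 64 (mod 589)
8^4 ≡ 64^2 = 4096 ≡ 562 (mod 589)
8^8 ≡ 562^2 = 315844 ≡ 140 (mod 589)
8^16 ≡ 140^2 = 19600 ≡ 163 (mod 589)
8^32 ≡ 163^2 = 26569 ≡ 64 (mod 589)
8^64 ≡ 64^2 = 4096 ≡ 562 (mod 589)
8^128 ≡ 562^2 = 315844 ≡ 140 (mod 589)
8^256 ≡ 140^2 = 19600 ≡ 163 (mod 589)
8^512 ≡ 163^2 = 26569 ≡ 64 (mod 589)
588 = 512 + 64 + 8 + 4 in binary powers of 2.
So 8^588 ≡ 64 · 562 · 140 · 562 ≡ 419 (mod 589).
Since 419 ≠ 1, base 8 is a Fermat witness: 589 is composite.

419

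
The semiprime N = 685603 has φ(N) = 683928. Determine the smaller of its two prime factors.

φ(n) = (p−1)(q−1) = n − (p+q) + 1, so p + q = 685603 − 683928 + 1 = 1676.
p and q are the roots of t² − 1676t + 685603 = 0.
Discriminant: 1676² − 4·685603 = 2808976 − 2742412 = 66564; √66564 = 258.
q = (1676 − 258)/2 = 709, p = (1676 + 258)/2 = 967.
Check: 709 · 967 = 685603.

709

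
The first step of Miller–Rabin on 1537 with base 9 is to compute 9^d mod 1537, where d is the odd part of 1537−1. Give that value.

1537 − 1 = 1536 = 2^9 · 3, so d = 3.
9^1 ≡ 9 (mod 1537)
9^2 ≡ 9^2 = 81 ≡ 81 (mod 1537)
3 = 2 + 1 in binary powers of 2.
So 9^3 ≡ 81 · 9 ≡ 729 (mod 1537).
Squaring chain: 729 → 1176 → 1213 → 460 → 1031 → 894 → 1533 → 16 → 256; never reaches −1, so base 9 is a Miller–Rabin witness that 1537 is composite.

729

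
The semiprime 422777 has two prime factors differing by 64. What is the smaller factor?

Since p = q + 64, we have 422777 = q(q + 64), so q² + 64q − 422777 = 0.
Discriminant: 64² + 4·422777 = 4096 + 1691108 = 1695204; √1695204 = 1302.
q = (−64 + 1302)/2 = 619, and p = q + 64 = 683.
Check: 619 · 683 = 422777.

619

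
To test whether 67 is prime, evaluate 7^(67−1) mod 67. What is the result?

1

7^1 ≡ 7 (mod 67)
7^2 ≡ 7^2 = 49 ≡ 49 (mod 67)
7^4 ≡ 49^2 = 2401 ≡ 56 (mod 67)
7^8 ≡ 56^2 = 3136 ≡ 54 (mod 67)
7^16 ≡ 54^2 = 2916 ≡ 35 (mod 67)
7^32 ≡ 35^2 = 1225 ≡ 19 (mod 67)
7^64 ≡ 19^2 = 361 ≡ 26 (mod 67)
66 = 64 + 2 in binary powers of 2.
So 7^66 ≡ 26 · 49 ≡ 1 (mod 67).
Since the result is 1, base 7 gives no evidence that 67 is composite.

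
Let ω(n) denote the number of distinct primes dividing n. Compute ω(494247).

494247 = 3 · 164749
164749 = 13 · 12673
12673 = 19 · 667
667 = 23 · 29
494247 = 3 · 13 · 19 · 23 · 29, which has 5 distinct prime factors.

5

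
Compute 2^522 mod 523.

2^1 ≡ 2 (mod 523)
2^2 ≡ 2^2 = 4 ≡ 4 (mod 523)
2^4 ≡ 4^2 = 16 ≡ 16 (mod 523)
2^8 ≡ 16^2 = 256 ≡ 256 (mod 523)
2^16 ≡ 256^2 = 65536 ≡ 161 (mod 523)
2^32 ≡ 161^2 = 25921 ≡ 294 (mod 523)
2^64 ≡ 294^2 = 86436 ≡ 141 (mod 523)
2^128 ≡ 141^2 = 19881 ≡ 7 (mod 523)
2^256 ≡ 7^2 = 49 ≡ 49 (mod 523)
2^512 ≡ 49^2 = 2401 ≡ 309 (mod 523)
522 = 512 + 8 + 2 in binary powers of 2.
So 2^522 ≡ 309 · 256 · 4 ≡ 1 (mod 523).
Since the result is 1, base 2 gives no evidence that 523 is composite.

1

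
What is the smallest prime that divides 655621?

43

655621 is odd.
Digit sum 25, not divisible by 3.
Ends in 1: not divisible by 5.
7: 655621 = 7·93660 + 1
11: 655621 = 11·59601 + 10
13: 655621 = 13·50432 + 5
17: 655621 = 17·38565 + 16
19: 655621 = 19·34506 + 7
23: 655621 = 23·28505 + 6
29: 655621 = 29·22607 + 18
31: 655621 = 31·21149 + 2
37: 655621 = 37·17719 + 18
41: 655621 = 41·15990 + 31
43: 655621 = 43·15247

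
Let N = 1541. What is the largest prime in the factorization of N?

67

1541 = 23 · 67
67 is prime.
So 1541 = 23 · 67; the largest prime factor is 67.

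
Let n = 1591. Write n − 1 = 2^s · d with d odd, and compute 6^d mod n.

1591 − 1 = 1590 = 2^1 · 795, so d = 795.
6^1 ≡ 6 (mod 1591)
6^2 ≡ 6^2 = 36 ≡ 36 (mod 1591)
6^4 ≡ 36^2 = 1296 ≡ 1296 (mod 1591)
6^8 ≡ 1296^2 = 1679616 ≡ 1111 (mod 1591)
6^16 ≡ 1111^2 = 1234321 ≡ 1296 (mod 1591)
6^32 ≡ 1296^2 = 1679616 ≡ 1111 (mod 1591)
6^64 ≡ 1111^2 = 1234321 ≡ 1296 (mod 1591)
6^128 ≡ 1296^2 = 1679616 ≡ 1111 (mod 1591)
6^256 ≡ 1111^2 = 1234321 ≡ 1296 (mod 1591)
6^512 ≡ 1296^2 = 1679616 ≡ 1111 (mod 1591)
795 = 512 + 256 + 16 + 8 + 2 + 1 in binary powers of 2.
So 6^795 ≡ 1111 · 1296 · 1296 · 1111 · 36 · 6 ≡ 216 (mod 1591).
Squaring chain: 216; never reaches −1, so base 6 is a Miller–Rabin witness that 1591 is composite.

216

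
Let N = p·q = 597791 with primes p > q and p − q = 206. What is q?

677

Since p = q + 206, we have 597791 = q(q + 206), so q² + 206q − 597791 = 0.
Discriminant: 206² + 4·597791 = 42436 + 2391164 = 2433600; √2433600 = 1560.
q = (−206 + 1560)/2 = 677, and p = q + 206 = 883.
Check: 677 · 883 = 597791.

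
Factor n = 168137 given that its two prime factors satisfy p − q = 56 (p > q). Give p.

439

Since p = q + 56, we have 168137 = q(q + 56), so q² + 56q − 168137 = 0.
Discriminant: 56² + 4·168137 = 3136 + 672548 = 675684; √675684 = 822.
q = (−56 + 822)/2 = 383, and p = q + 56 = 439.
Check: 383 · 439 = 168137.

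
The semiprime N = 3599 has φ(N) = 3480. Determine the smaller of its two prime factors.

φ(n) = (p−1)(q−1) = n − (p+q) + 1, so p + q = 3599 − 3480 + 1 = 120.
p and q are the roots of t² − 120t + 3599 = 0.
Discriminant: 120² − 4·3599 = 14400 − 14396 = 4; √4 = 2.
q = (120 − 2)/2 = 59, p = (120 + 2)/2 = 61.
Check: 59 · 61 = 3599.

59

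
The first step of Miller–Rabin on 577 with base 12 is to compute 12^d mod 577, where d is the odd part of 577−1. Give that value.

550

577 − 1 = 576 = 2^6 · 9, so d = 9.
12^1 ≡ 12 (mod 577)
12^2 ≡ 12^2 = 144 ≡ 144 (mod 577)
12^4 ≡ 144^2 = 20736 ≡ 541 (mod 577)
12^8 ≡ 541^2 = 292681 ≡ 142 (mod 577)
9 = 8 + 1 in binary powers of 2.
So 12^9 ≡ 142 · 12 ≡ 550 (mod 577).
Squaring chain: 550 → 152 → 24 → 576 → 1 → 1; reaches −1, so base 12 does not prove 577 composite.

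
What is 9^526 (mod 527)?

412

9^1 ≡ 9 (mod 527)
9^2 ≡ 9^2 = 81 ≡ 81 (mod 527)
9^4 ≡ 81^2 = 6561 ≡ 237 (mod 527)
9^8 ≡ 237^2 = 56169 ≡ 307 (mod 527)
9^16 ≡ 307^2 = 94249 ≡ 443 (mod 527)
9^32 ≡ 443^2 = 196249 ≡ 205 (mod 527)
9^64 ≡ 205^2 = 42025 ≡ 392 (mod 527)
9^128 ≡ 392^2 = 153664 ≡ 307 (mod 527)
9^256 ≡ 307^2 = 94249 ≡ 443 (mod 527)
9^512 ≡ 443^2 = 196249 ≡ 205 (mod 527)
526 = 512 + 8 + 4 + 2 in binary powers of 2.
So 9^526 ≡ 205 · 307 · 237 · 81 ≡ 412 (mod 527).
Since 412 ≠ 1, base 9 is a Fermat witness: 527 is composite.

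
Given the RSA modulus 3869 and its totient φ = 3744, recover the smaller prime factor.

53

φ(n) = (p−1)(q−1) = n − (p+q) + 1, so p + q = 3869 − 3744 + 1 = 126.
p and q are the roots of t² − 126t + 3869 = 0.
Discriminant: 126² − 4·3869 = 15876 − 15476 = 400; √400 = 20.
q = (126 − 20)/2 = 53, p = (126 + 20)/2 = 73.
Check: 53 · 73 = 3869.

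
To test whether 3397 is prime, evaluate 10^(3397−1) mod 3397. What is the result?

10^1 ≡ 10 (mod 3397)
10^2 ≡ 10^2 = 100 ≡ 100 (mod 3397)
10^4 ≡ 100^2 = 10000 ≡ 3206 (mod 3397)
10^8 ≡ 3206^2 = 10278436 ≡ 2511 (mod 3397)
10^16 ≡ 2511^2 = 6305121 ≡ 289 (mod 3397)
10^32 ≡ 289^2 = 83521 ≡ 1993 (mod 3397)
10^64 ≡ 1993^2 = 3972049 ≡ 956 (mod 3397)
10^128 ≡ 956^2 = 913936 ≡ 143 (mod 3397)
10^256 ≡ 143^2 = 20449 ≡ 67 (mod 3397)
10^512 ≡ 67^2 = 4489 ≡ 1092 (mod 3397)
10^1024 ≡ 1092^2 = 1192464 ≡ 117 (mod 3397)
10^2048 ≡ 117^2 = 13689 ≡ 101 (mod 3397)
3396 = 2048 + 1024 + 256 + 64 + 4 in binary powers of 2.
So 10^3396 ≡ 101 · 117 · 67 · 956 · 3206 ≡ 3370 (mod 3397).
Since 3370 ≠ 1, base 10 is a Fermat witness: 3397 is composite.

3370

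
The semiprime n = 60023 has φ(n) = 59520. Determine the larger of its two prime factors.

φ(n) = (p−1)(q−1) = n − (p+q) + 1, so p + q = 60023 − 59520 + 1 = 504.
p and q are the roots of t² − 504t + 60023 = 0.
Discriminant: 504² − 4·60023 = 254016 − 240092 = 13924; √13924 = 118.
q = (504 − 118)/2 = 193, p = (504 + 118)/2 = 311.
Check: 193 · 311 = 60023.

311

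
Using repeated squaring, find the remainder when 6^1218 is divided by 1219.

6^1 ≡ 6 (mod 1219)
6^2 ≡ 6^2 = 36 ≡ 36 (mod 1219)
6^4 ≡ 36^2 = 1296 ≡ 77 (mod 1219)
6^8 ≡ 77^2 = 5929 ≡ 1053 (mod 1219)
6^16 ≡ 1053^2 = 1108809 ≡ 738 (mod 1219)
6^32 ≡ 738^2 = 544644 ≡ 970 (mod 1219)
6^64 ≡ 970^2 = 940900 ≡ 1051 (mod 1219)
6^128 ≡ 1051^2 = 1104601 ≡ 187 (mod 1219)
6^256 ≡ 187^2 = 34969 ≡ 837 (mod 1219)
6^512 ≡ 837^2 = 700569 ≡ 863 (mod 1219)
6^1024 ≡ 863^2 = 744769 ≡ 1179 (mod 1219)
1218 = 1024 + 128 + 64 + 2 in binary powers of 2.
So 6^1218 ≡ 1179 · 187 · 1051 · 36 ≡ 731 (mod 1219).
Since 731 ≠ 1, base 6 is a Fermat witness: 1219 is composite.

731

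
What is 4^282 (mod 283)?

4^1 ≡ 4 (mod 283)
4^2 ≡ 4^2 = 16 ≡ 16 (mod 283)
4^4 ≡ 16^2 = 256 ≡ 256 (mod 283)
4^8 ≡ 256^2 = 65536 ≡ 163 (mod 283)
4^16 ≡ 163^2 = 26569 ≡ 250 (mod 283)
4^32 ≡ 250^2 = 62500 ≡ 240 (mod 283)
4^64 ≡ 240^2 = 57600 ≡ 151 (mod 283)
4^128 ≡ 151^2 = 22801 ≡ 161 (mod 283)
4^256 ≡ 161^2 = 25921 ≡ 168 (mod 283)
282 = 256 + 16 + 8 + 2 in binary powers of 2.
So 4^282 ≡ 168 · 250 · 163 · 16 ≡ 1 (mod 283).
Since the result is 1, base 4 gives no evidence that 283 is composite.

1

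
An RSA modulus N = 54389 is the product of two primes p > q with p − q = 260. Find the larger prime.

397

Since p = q + 260, we have 54389 = q(q + 260), so q² + 260q − 54389 = 0.
Discriminant: 260² + 4·54389 = 67600 + 217556 = 285156; √285156 = 534.
q = (−260 + 534)/2 = 137, and p = q + 260 = 397.
Check: 137 · 397 = 54389.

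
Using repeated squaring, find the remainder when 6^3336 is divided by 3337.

617

6^1 ≡ 6 (mod 3337)
6^2 ≡ 6^2 = 36 ≡ 36 (mod 3337)
6^4 ≡ 36^2 = 1296 ≡ 1296 (mod 3337)
6^8 ≡ 1296^2 = 1679616 ≡ 1105 (mod 3337)
6^16 ≡ 1105^2 = 1221025 ≡ 3020 (mod 3337)
6^32 ≡ 3020^2 = 9120400 ≡ 379 (mod 3337)
6^64 ≡ 379^2 = 143641 ≡ 150 (mod 3337)
6^128 ≡ 150^2 = 22500 ≡ 2478 (mod 3337)
6^256 ≡ 2478^2 = 6140484 ≡ 404 (mod 3337)
6^512 ≡ 404^2 = 163216 ≡ 3040 (mod 3337)
6^1024 ≡ 3040^2 = 9241600 ≡ 1447 (mod 3337)
6^2048 ≡ 1447^2 = 2093809 ≡ 1510 (mod 3337)
3336 = 2048 + 1024 + 256 + 8 in binary powers of 2.
So 6^3336 ≡ 1510 · 1447 · 404 · 1105 ≡ 617 (mod 3337).
Since 617 ≠ 1, base 6 is a Fermat witness: 3337 is composite.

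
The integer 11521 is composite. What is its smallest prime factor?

11521 is odd.
Digit sum 10, not divisible by 3.
Ends in 1: not divisible by 5.
7: 11521 = 7·1645 + 6
11: 11521 = 11·1047 + 4
13: 11521 = 13·886 + 3
17: 11521 = 17·677 + 12
19: 11521 = 19·606 + 7
23: 11521 = 23·500 + 21
29: 11521 = 29·397 + 8
31: 11521 = 31·371 + 20
37: 11521 = 37·311 + 14
41: 11521 = 41·281

41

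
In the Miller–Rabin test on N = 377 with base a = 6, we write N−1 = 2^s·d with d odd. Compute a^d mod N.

377 − 1 = 376 = 2^3 · 47, so d = 47.
6^1 ≡ 6 (mod 377)
6^2 ≡ 6^2 = 36 ≡ 36 (mod 377)
6^4 ≡ 36^2 = 1296 ≡ 165 (mod 377)
6^8 ≡ 165^2 = 27225 ≡ 81 (mod 377)
6^16 ≡ 81^2 = 6561 ≡ 152 (mod 377)
6^32 ≡ 152^2 = 23104 ≡ 107 (mod 377)
47 = 32 + 8 + 4 + 2 + 1 in binary powers of 2.
So 6^47 ≡ 107 · 81 · 165 · 36 · 6 ≡ 323 (mod 377).
Squaring chain: 323 → 277 → 198; never reaches −1, so base 6 is a Miller–Rabin witness that 377 is composite.

323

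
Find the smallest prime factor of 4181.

4181 is odd.
Digit sum 14, not divisible by 3.
Ends in 1: not divisible by 5.
7: 4181 = 7·597 + 2
11: 4181 = 11·380 + 1
13: 4181 = 13·321 + 8
17: 4181 = 17·245 + 16
19: 4181 = 19·220 + 1
23: 4181 = 23·181 + 18
29: 4181 = 29·144 + 5
31: 4181 = 31·134 + 27
37: 4181 = 37·113

37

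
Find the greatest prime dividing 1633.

71

1633 = 23 · 71
71 is prime.
So 1633 = 23 · 71; the largest prime factor is 71.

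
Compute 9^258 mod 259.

9^1 ≡ 9 (mod 259)
9^2 ≡ 9^2 = 81 ≡ 81 (mod 259)
9^4 ≡ 81^2 = 6561 ≡ 86 (mod 259)
9^8 ≡ 86^2 = 7396 ≡ 144 (mod 259)
9^16 ≡ 144^2 = 20736 ≡ 16 (mod 259)
9^32 ≡ 16^2 = 256 ≡ 256 (mod 259)
9^64 ≡ 256^2 = 65536 ≡ 9 (mod 259)
9^128 ≡ 9^2 = 81 ≡ 81 (mod 259)
9^256 ≡ 81^2 = 6561 ≡ 86 (mod 259)
258 = 256 + 2 in binary powers of 2.
So 9^258 ≡ 86 · 81 ≡ 232 (mod 259).
Since 232 ≠ 1, base 9 is a Fermat witness: 259 is composite.

232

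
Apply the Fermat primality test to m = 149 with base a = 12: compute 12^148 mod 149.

1

12^1 ≡ 12 (mod 149)
12^2 ≡ 12^2 = 144 ≡ 144 (mod 149)
12^4 ≡ 144^2 = 20736 ≡ 25 (mod 149)
12^8 ≡ 25^2 = 625 ≡ 29 (mod 149)
12^16 ≡ 29^2 = 841 ≡ 96 (mod 149)
12^32 ≡ 96^2 = 9216 ≡ 127 (mod 149)
12^64 ≡ 127^2 = 16129 ≡ 37 (mod 149)
12^128 ≡ 37^2 = 1369 ≡ 28 (mod 149)
148 = 128 + 16 + 4 in binary powers of 2.
So 12^148 ≡ 28 · 96 · 25 ≡ 1 (mod 149).
Since the result is 1, base 12 gives no evidence that 149 is composite.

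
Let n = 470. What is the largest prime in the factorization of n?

47

470 = 2 · 235
235 = 5 · 47
47 is prime.
So 470 = 2 · 5 · 47; the largest prime factor is 47.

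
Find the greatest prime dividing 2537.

59

2537 = 43 · 59
59 is prime.
So 2537 = 43 · 59; the largest prime factor is 59.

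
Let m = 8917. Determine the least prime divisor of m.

8917 is odd.
Digit sum 25, not divisible by 3.
Ends in 7: not divisible by 5.
7: 8917 = 7·1273 + 6
11: 8917 = 11·810 + 7
13: 8917 = 13·685 + 12
17: 8917 = 17·524 + 9
19: 8917 = 19·469 + 6
23: 8917 = 23·387 + 16
29: 8917 = 29·307 + 14
31: 8917 = 31·287 + 20
37: 8917 = 37·241

37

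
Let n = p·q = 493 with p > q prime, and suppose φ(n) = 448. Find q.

17

φ(n) = (p−1)(q−1) = n − (p+q) + 1, so p + q = 493 − 448 + 1 = 46.
p and q are the roots of t² − 46t + 493 = 0.
Discriminant: 46² − 4·493 = 2116 − 1972 = 144; √144 = 12.
q = (46 − 12)/2 = 17, p = (46 + 12)/2 = 29.
Check: 17 · 29 = 493.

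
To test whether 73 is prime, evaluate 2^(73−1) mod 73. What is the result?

1

2^1 ≡ 2 (mod 73)
2^2 ≡ 2^2 = 4 ≡ 4 (mod 73)
2^4 ≡ 4^2 = 16 ≡ 16 (mod 73)
2^8 ≡ 16^2 = 256 ≡ 37 (mod 73)
2^16 ≡ 37^2 = 1369 ≡ 55 (mod 73)
2^32 ≡ 55^2 = 3025 ≡ 32 (mod 73)
2^64 ≡ 32^2 = 1024 ≡ 2 (mod 73)
72 = 64 + 8 in binary powers of 2.
So 2^72 ≡ 2 · 37 ≡ 1 (mod 73).
Since the result is 1, base 2 gives no evidence that 73 is composite.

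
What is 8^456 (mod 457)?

1

8^1 ≡ 8 (mod 457)
8^2 ≡ 8^2 = 64 ≡ 64 (mod 457)
8^4 ≡ 64^2 = 4096 ≡ 440 (mod 457)
8^8 ≡ 440^2 = 193600 ≡ 289 (mod 457)
8^16 ≡ 289^2 = 83521 ≡ 347 (mod 457)
8^32 ≡ 347^2 = 120409 ≡ 218 (mod 457)
8^64 ≡ 218^2 = 47524 ≡ 453 (mod 457)
8^128 ≡ 453^2 = 205209 ≡ 16 (mod 457)
8^256 ≡ 16^2 = 256 ≡ 256 (mod 457)
456 = 256 + 128 + 64 + 8 in binary powers of 2.
So 8^456 ≡ 256 · 16 · 453 · 289 ≡ 1 (mod 457).
Since the result is 1, base 8 gives no evidence that 457 is composite.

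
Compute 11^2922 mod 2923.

11^1 ≡ 11 (mod 2923)
11^2 ≡ 11^2 = 121 ≡ 121 (mod 2923)
11^4 ≡ 121^2 = 14641 ≡ 26 (mod 2923)
11^8 ≡ 26^2 = 676 ≡ 676 (mod 2923)
11^16 ≡ 676^2 = 456976 ≡ 988 (mod 2923)
11^32 ≡ 988^2 = 976144 ≡ 2785 (mod 2923)
11^64 ≡ 2785^2 = 7756225 ≡ 1506 (mod 2923)
11^128 ≡ 1506^2 = 2268036 ≡ 2711 (mod 2923)
11^256 ≡ 2711^2 = 7349521 ≡ 1099 (mod 2923)
11^512 ≡ 1099^2 = 1207801 ≡ 602 (mod 2923)
11^1024 ≡ 602^2 = 362404 ≡ 2875 (mod 2923)
11^2048 ≡ 2875^2 = 8265625 ≡ 2304 (mod 2923)
2922 = 2048 + 512 + 256 + 64 + 32 + 8 + 2 in binary powers of 2.
So 11^2922 ≡ 2304 · 602 · 1099 · 1506 · 2785 · 676 · 121 ≡ 2258 (mod 2923).
Since 2258 ≠ 1, base 11 is a Fermat witness: 2923 is composite.

2258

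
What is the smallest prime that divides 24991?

67

24991 is odd.
Digit sum 25, not divisible by 3.
Ends in 1: not divisible by 5.
7: 24991 = 7·3570 + 1
11: 24991 = 11·2271 + 10
13: 24991 = 13·1922 + 5
17: 24991 = 17·1470 + 1
19: 24991 = 19·1315 + 6
23: 24991 = 23·1086 + 13
29: 24991 = 29·861 + 22
31: 24991 = 31·806 + 5
37: 24991 = 37·675 + 16
41: 24991 = 41·609 + 22
43: 24991 = 43·581 + 8
47: 24991 = 47·531 + 34
53: 24991 = 53·471 + 28
59: 24991 = 59·423 + 34
61: 24991 = 61·409 + 42
67: 24991 = 67·373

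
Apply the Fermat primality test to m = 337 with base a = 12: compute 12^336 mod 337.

12^1 ≡ 12 (mod 337)
12^2 ≡ 12^2 = 144 ≡ 144 (mod 337)
12^4 ≡ 144^2 = 20736 ≡ 179 (mod 337)
12^8 ≡ 179^2 = 32041 ≡ 26 (mod 337)
12^16 ≡ 26^2 = 676 ≡ 2 (mod 337)
12^32 ≡ 2^2 = 4 ≡ 4 (mod 337)
12^64 ≡ 4^2 = 16 ≡ 16 (mod 337)
12^128 ≡ 16^2 = 256 ≡ 256 (mod 337)
12^256 ≡ 256^2 = 65536 ≡ 158 (mod 337)
336 = 256 + 64 + 16 in binary powers of 2.
So 12^336 ≡ 158 · 16 · 2 ≡ 1 (mod 337).
Since the result is 1, base 12 gives no evidence that 337 is composite.

1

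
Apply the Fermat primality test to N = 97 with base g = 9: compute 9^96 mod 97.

9^1 ≡ 9 (mod 97)
9^2 ≡ 9^2 = 81 ≡ 81 (mod 97)
9^4 ≡ 81^2 = 6561 ≡ 62 (mod 97)
9^8 ≡ 62^2 = 3844 ≡ 61 (mod 97)
9^16 ≡ 61^2 = 3721 ≡ 35 (mod 97)
9^32 ≡ 35^2 = 1225 ≡ 61 (mod 97)
9^64 ≡ 61^2 = 3721 ≡ 35 (mod 97)
96 = 64 + 32 in binary powers of 2.
So 9^96 ≡ 35 · 61 ≡ 1 (mod 97).
Since the result is 1, base 9 gives no evidence that 97 is composite.

1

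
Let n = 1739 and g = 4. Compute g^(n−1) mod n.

995

4^1 ≡ 4 (mod 1739)
4^2 ≡ 4^2 = 16 ≡ 16 (mod 1739)
4^4 ≡ 16^2 = 256 ≡ 256 (mod 1739)
4^8 ≡ 256^2 = 65536 ≡ 1193 (mod 1739)
4^16 ≡ 1193^2 = 1423249 ≡ 747 (mod 1739)
4^32 ≡ 747^2 = 558009 ≡ 1529 (mod 1739)
4^64 ≡ 1529^2 = 2337841 ≡ 625 (mod 1739)
4^128 ≡ 625^2 = 390625 ≡ 1089 (mod 1739)
4^256 ≡ 1089^2 = 1185921 ≡ 1662 (mod 1739)
4^512 ≡ 1662^2 = 2762244 ≡ 712 (mod 1739)
4^1024 ≡ 712^2 = 506944 ≡ 895 (mod 1739)
1738 = 1024 + 512 + 128 + 64 + 8 + 2 in binary powers of 2.
So 4^1738 ≡ 895 · 712 · 1089 · 625 · 1193 · 16 ≡ 995 (mod 1739).
Since 995 ≠ 1, base 4 is a Fermat witness: 1739 is composite.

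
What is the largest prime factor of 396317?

89

396317 = 61 · 6497
6497 = 73 · 89
89 is prime.
So 396317 = 61 · 73 · 89; the largest prime factor is 89.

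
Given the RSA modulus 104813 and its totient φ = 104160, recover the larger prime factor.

373

φ(n) = (p−1)(q−1) = n − (p+q) + 1, so p + q = 104813 − 104160 + 1 = 654.
p and q are the roots of t² − 654t + 104813 = 0.
Discriminant: 654² − 4·104813 = 427716 − 419252 = 8464; √8464 = 92.
q = (654 − 92)/2 = 281, p = (654 + 92)/2 = 373.
Check: 281 · 373 = 104813.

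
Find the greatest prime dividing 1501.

79

1501 = 19 · 79
79 is prime.
So 1501 = 19 · 79; the largest prime factor is 79.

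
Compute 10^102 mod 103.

1

10^1 ≡ 10 (mod 103)
10^2 ≡ 10^2 = 100 ≡ 100 (mod 103)
10^4 ≡ 100^2 = 10000 ≡ 9 (mod 103)
10^8 ≡ 9^2 = 81 ≡ 81 (mod 103)
10^16 ≡ 81^2 = 6561 ≡ 72 (mod 103)
10^32 ≡ 72^2 = 5184 ≡ 34 (mod 103)
10^64 ≡ 34^2 = 1156 ≡ 23 (mod 103)
102 = 64 + 32 + 4 + 2 in binary powers of 2.
So 10^102 ≡ 23 · 34 · 9 · 100 ≡ 1 (mod 103).
Since the result is 1, base 10 gives no evidence that 103 is composite.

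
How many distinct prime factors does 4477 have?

4477 = 11^2 · 37
4477 = 11^2 · 37, which has 2 distinct prime factors.

2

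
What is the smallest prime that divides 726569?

37

726569 is odd.
Digit sum 35, not divisible by 3.
Ends in 9: not divisible by 5.
7: 726569 = 7·103795 + 4
11: 726569 = 11·66051 + 8
13: 726569 = 13·55889 + 12
17: 726569 = 17·42739 + 6
19: 726569 = 19·38240 + 9
23: 726569 = 23·31589 + 22
29: 726569 = 29·25054 + 3
31: 726569 = 31·23437 + 22
37: 726569 = 37·19637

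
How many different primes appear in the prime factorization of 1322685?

1322685 = 3^2 · 146965
146965 = 5 · 29393
29393 = 7 · 4199
4199 = 13 · 323
323 = 17 · 19
1322685 = 3^2 · 5 · 7 · 13 · 17 · 19, which has 6 distinct prime factors.

6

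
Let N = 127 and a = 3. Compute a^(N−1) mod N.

3^1 ≡ 3 (mod 127)
3^2 ≡ 3^2 = 9 ≡ 9 (mod 127)
3^4 ≡ 9^2 = 81 ≡ 81 (mod 127)
3^8 ≡ 81^2 = 6561 ≡ 84 (mod 127)
3^16 ≡ 84^2 = 7056 ≡ 71 (mod 127)
3^32 ≡ 71^2 = 5041 ≡ 88 (mod 127)
3^64 ≡ 88^2 = 7744 ≡ 124 (mod 127)
126 = 64 + 32 + 16 + 8 + 4 + 2 in binary powers of 2.
So 3^126 ≡ 124 · 88 · 71 · 84 · 81 · 9 ≡ 1 (mod 127).
Since the result is 1, base 3 gives no evidence that 127 is composite.

1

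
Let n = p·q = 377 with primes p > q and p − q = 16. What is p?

29

Since p = q + 16, we have 377 = q(q + 16), so q² + 16q − 377 = 0.
Discriminant: 16² + 4·377 = 256 + 1508 = 1764; √1764 = 42.
q = (−16 + 42)/2 = 13, and p = q + 16 = 29.
Check: 13 · 29 = 377.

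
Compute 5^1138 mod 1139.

5^1 ≡ 5 (mod 1139)
5^2 ≡ 5^2 = 25 ≡ 25 (mod 1139)
5^4 ≡ 25^2 = 625 ≡ 625 (mod 1139)
5^8 ≡ 625^2 = 390625 ≡ 1087 (mod 1139)
5^16 ≡ 1087^2 = 1181569 ≡ 426 (mod 1139)
5^32 ≡ 426^2 = 181476 ≡ 375 (mod 1139)
5^64 ≡ 375^2 = 140625 ≡ 528 (mod 1139)
5^128 ≡ 528^2 = 278784 ≡ 868 (mod 1139)
5^256 ≡ 868^2 = 753424 ≡ 545 (mod 1139)
5^512 ≡ 545^2 = 297025 ≡ 885 (mod 1139)
5^1024 ≡ 885^2 = 783225 ≡ 732 (mod 1139)
1138 = 1024 + 64 + 32 + 16 + 2 in binary powers of 2.
So 5^1138 ≡ 732 · 528 · 375 · 426 · 25 ≡ 1096 (mod 1139).
Since 1096 ≠ 1, base 5 is a Fermat witness: 1139 is composite.

1096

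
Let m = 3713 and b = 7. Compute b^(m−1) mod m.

2086

7^1 ≡ 7 (mod 3713)
7^2 ≡ 7^2 = 49 ≡ 49 (mod 3713)
7^4 ≡ 49^2 = 2401 ≡ 2401 (mod 3713)
7^8 ≡ 2401^2 = 5764801 ≡ 2225 (mod 3713)
7^16 ≡ 2225^2 = 4950625 ≡ 1196 (mod 3713)
7^32 ≡ 1196^2 = 1430416 ≡ 911 (mod 3713)
7^64 ≡ 911^2 = 829921 ≡ 1922 (mod 3713)
7^128 ≡ 1922^2 = 3694084 ≡ 3362 (mod 3713)
7^256 ≡ 3362^2 = 11303044 ≡ 672 (mod 3713)
7^512 ≡ 672^2 = 451584 ≡ 2311 (mod 3713)
7^1024 ≡ 2311^2 = 5340721 ≡ 1427 (mod 3713)
7^2048 ≡ 1427^2 = 2036329 ≡ 1605 (mod 3713)
3712 = 2048 + 1024 + 512 + 128 in binary powers of 2.
So 7^3712 ≡ 1605 · 1427 · 2311 · 3362 ≡ 2086 (mod 3713).
Since 2086 ≠ 1, base 7 is a Fermat witness: 3713 is composite.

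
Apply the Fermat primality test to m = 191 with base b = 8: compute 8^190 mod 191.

1

8^1 ≡ 8 (mod 191)
8^2 ≡ 8^2 = 64 ≡ 64 (mod 191)
8^4 ≡ 64^2 = 4096 ≡ 85 (mod 191)
8^8 ≡ 85^2 = 7225 ≡ 158 (mod 191)
8^16 ≡ 158^2 = 24964 ≡ 134 (mod 191)
8^32 ≡ 134^2 = 17956 ≡ 2 (mod 191)
8^64 ≡ 2^2 = 4 ≡ 4 (mod 191)
8^128 ≡ 4^2 = 16 ≡ 16 (mod 191)
190 = 128 + 32 + 16 + 8 + 4 + 2 in binary powers of 2.
So 8^190 ≡ 16 · 2 · 134 · 158 · 85 · 64 ≡ 1 (mod 191).
Since the result is 1, base 8 gives no evidence that 191 is composite.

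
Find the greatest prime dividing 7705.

7705 = 5 · 1541
1541 = 23 · 67
67 is prime.
So 7705 = 5 · 23 · 67; the largest prime factor is 67.

67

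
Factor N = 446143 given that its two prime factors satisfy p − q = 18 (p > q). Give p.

Since p = q + 18, we have 446143 = q(q + 18), so q² + 18q − 446143 = 0.
Discriminant: 18² + 4·446143 = 324 + 1784572 = 1784896; √1784896 = 1336.
q = (−18 + 1336)/2 = 659, and p = q + 18 = 677.
Check: 659 · 677 = 446143.

677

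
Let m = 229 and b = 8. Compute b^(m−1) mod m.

8^1 ≡ 8 (mod 229)
8^2 ≡ 8^2 = 64 ≡ 64 (mod 229)
8^4 ≡ 64^2 = 4096 ≡ 203 (mod 229)
8^8 ≡ 203^2 = 41209 ≡ 218 (mod 229)
8^16 ≡ 218^2 = 47524 ≡ 121 (mod 229)
8^32 ≡ 121^2 = 14641 ≡ 214 (mod 229)
8^64 ≡ 214^2 = 45796 ≡ 225 (mod 229)
8^128 ≡ 225^2 = 50625 ≡ 16 (mod 229)
228 = 128 + 64 + 32 + 4 in binary powers of 2.
So 8^228 ≡ 16 · 225 · 214 · 203 ≡ 1 (mod 229).
Since the result is 1, base 8 gives no evidence that 229 is composite.

1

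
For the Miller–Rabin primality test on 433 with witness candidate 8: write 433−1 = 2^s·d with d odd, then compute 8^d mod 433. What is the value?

433 − 1 = 432 = 2^4 · 27, so d = 27.
8^1 ≡ 8 (mod 433)
8^2 ≡ 8^2 = 64 ≡ 64 (mod 433)
8^4 ≡ 64^2 = 4096 ≡ 199 (mod 433)
8^8 ≡ 199^2 = 39601 ≡ 198 (mod 433)
8^16 ≡ 198^2 = 39204 ≡ 234 (mod 433)
27 = 16 + 8 + 2 + 1 in binary powers of 2.
So 8^27 ≡ 234 · 198 · 64 · 8 ≡ 79 (mod 433).
Squaring chain: 79 → 179 → 432 → 1; reaches −1, so base 8 does not prove 433 composite.

79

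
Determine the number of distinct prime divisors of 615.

3

615 = 3 · 205
205 = 5 · 41
615 = 3 · 5 · 41, which has 3 distinct prime factors.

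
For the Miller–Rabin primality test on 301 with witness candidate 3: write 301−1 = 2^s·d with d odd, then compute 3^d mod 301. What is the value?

301 − 1 = 300 = 2^2 · 75, so d = 75.
3^1 ≡ 3 (mod 301)
3^2 ≡ 3^2 = 9 ≡ 9 (mod 301)
3^4 ≡ 9^2 = 81 ≡ 81 (mod 301)
3^8 ≡ 81^2 = 6561 ≡ 240 (mod 301)
3^16 ≡ 240^2 = 57600 ≡ 109 (mod 301)
3^32 ≡ 109^2 = 11881 ≡ 142 (mod 301)
3^64 ≡ 142^2 = 20164 ≡ 298 (mod 301)
75 = 64 + 8 + 2 + 1 in binary powers of 2.
So 3^75 ≡ 298 · 240 · 9 · 3 ≡ 125 (mod 301).
Squaring chain: 125 → 274; never reaches −1, so base 3 is a Miller–Rabin witness that 301 is composite.

125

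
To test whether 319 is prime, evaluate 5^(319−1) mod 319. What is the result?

5^1 ≡ 5 (mod 319)
5^2 ≡ 5^2 = 25 ≡ 25 (mod 319)
5^4 ≡ 25^2 = 625 ≡ 306 (mod 319)
5^8 ≡ 306^2 = 93636 ≡ 169 (mod 319)
5^16 ≡ 169^2 = 28561 ≡ 170 (mod 319)
5^32 ≡ 170^2 = 28900 ≡ 190 (mod 319)
5^64 ≡ 190^2 = 36100 ≡ 53 (mod 319)
5^128 ≡ 53^2 = 2809 ≡ 257 (mod 319)
5^256 ≡ 257^2 = 66049 ≡ 16 (mod 319)
318 = 256 + 32 + 16 + 8 + 4 + 2 in binary powers of 2.
So 5^318 ≡ 16 · 190 · 170 · 169 · 306 · 25 ≡ 136 (mod 319).
Since 136 ≠ 1, base 5 is a Fermat witness: 319 is composite.

136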